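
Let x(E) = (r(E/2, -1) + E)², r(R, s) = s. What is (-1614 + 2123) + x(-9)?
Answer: 609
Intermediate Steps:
x(E) = (-1 + E)²
(-1614 + 2123) + x(-9) = (-1614 + 2123) + (-1 - 9)² = 509 + (-10)² = 509 + 100 = 609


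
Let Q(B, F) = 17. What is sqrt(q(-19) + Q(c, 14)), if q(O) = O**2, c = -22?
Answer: 3*sqrt(42) ≈ 19.442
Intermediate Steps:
sqrt(q(-19) + Q(c, 14)) = sqrt((-19)**2 + 17) = sqrt(361 + 17) = sqrt(378) = 3*sqrt(42)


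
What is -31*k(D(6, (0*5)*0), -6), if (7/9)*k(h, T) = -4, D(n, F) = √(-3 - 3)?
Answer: 1116/7 ≈ 159.43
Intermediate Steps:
D(n, F) = I*√6 (D(n, F) = √(-6) = I*√6)
k(h, T) = -36/7 (k(h, T) = (9/7)*(-4) = -36/7)
-31*k(D(6, (0*5)*0), -6) = -31*(-36/7) = 1116/7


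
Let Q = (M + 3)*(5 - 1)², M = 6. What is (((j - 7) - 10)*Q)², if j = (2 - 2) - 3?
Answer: 8294400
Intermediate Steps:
j = -3 (j = 0 - 3 = -3)
Q = 144 (Q = (6 + 3)*(5 - 1)² = 9*4² = 9*16 = 144)
(((j - 7) - 10)*Q)² = (((-3 - 7) - 10)*144)² = ((-10 - 10)*144)² = (-20*144)² = (-2880)² = 8294400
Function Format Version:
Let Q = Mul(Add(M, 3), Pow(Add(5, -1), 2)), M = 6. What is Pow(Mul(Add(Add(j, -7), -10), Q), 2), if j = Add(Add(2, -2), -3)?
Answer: 8294400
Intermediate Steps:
j = -3 (j = Add(0, -3) = -3)
Q = 144 (Q = Mul(Add(6, 3), Pow(Add(5, -1), 2)) = Mul(9, Pow(4, 2)) = Mul(9, 16) = 144)
Pow(Mul(Add(Add(j, -7), -10), Q), 2) = Pow(Mul(Add(Add(-3, -7), -10), 144), 2) = Pow(Mul(Add(-10, -10), 144), 2) = Pow(Mul(-20, 144), 2) = Pow(-2880, 2) = 8294400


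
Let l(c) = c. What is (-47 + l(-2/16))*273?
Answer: -102921/8 ≈ -12865.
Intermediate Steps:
(-47 + l(-2/16))*273 = (-47 - 2/16)*273 = (-47 - 2*1/16)*273 = (-47 - ⅛)*273 = -377/8*273 = -102921/8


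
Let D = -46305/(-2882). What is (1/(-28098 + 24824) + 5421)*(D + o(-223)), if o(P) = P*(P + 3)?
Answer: 2510277796640425/9435668 ≈ 2.6604e+8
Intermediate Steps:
D = 46305/2882 (D = -46305*(-1/2882) = 46305/2882 ≈ 16.067)
o(P) = P*(3 + P)
(1/(-28098 + 24824) + 5421)*(D + o(-223)) = (1/(-28098 + 24824) + 5421)*(46305/2882 - 223*(3 - 223)) = (1/(-3274) + 5421)*(46305/2882 - 223*(-220)) = (-1/3274 + 5421)*(46305/2882 + 49060) = (17748353/3274)*(141437225/2882) = 2510277796640425/9435668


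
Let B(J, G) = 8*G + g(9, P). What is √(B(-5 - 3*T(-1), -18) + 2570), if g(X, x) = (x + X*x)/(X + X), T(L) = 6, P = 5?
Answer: √21859/3 ≈ 49.283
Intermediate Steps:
g(X, x) = (x + X*x)/(2*X) (g(X, x) = (x + X*x)/((2*X)) = (x + X*x)*(1/(2*X)) = (x + X*x)/(2*X))
B(J, G) = 25/9 + 8*G (B(J, G) = 8*G + (½)*5*(1 + 9)/9 = 8*G + (½)*5*(⅑)*10 = 8*G + 25/9 = 25/9 + 8*G)
√(B(-5 - 3*T(-1), -18) + 2570) = √((25/9 + 8*(-18)) + 2570) = √((25/9 - 144) + 2570) = √(-1271/9 + 2570) = √(21859/9) = √21859/3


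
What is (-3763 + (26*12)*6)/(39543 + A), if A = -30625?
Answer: -1891/8918 ≈ -0.21204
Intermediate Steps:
(-3763 + (26*12)*6)/(39543 + A) = (-3763 + (26*12)*6)/(39543 - 30625) = (-3763 + 312*6)/8918 = (-3763 + 1872)*(1/8918) = -1891*1/8918 = -1891/8918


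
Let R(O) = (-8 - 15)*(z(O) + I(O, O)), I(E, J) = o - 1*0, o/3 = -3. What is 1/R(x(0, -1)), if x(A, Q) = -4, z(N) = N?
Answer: 1/299 ≈ 0.0033445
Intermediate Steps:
o = -9 (o = 3*(-3) = -9)
I(E, J) = -9 (I(E, J) = -9 - 1*0 = -9 + 0 = -9)
R(O) = 207 - 23*O (R(O) = (-8 - 15)*(O - 9) = -23*(-9 + O) = 207 - 23*O)
1/R(x(0, -1)) = 1/(207 - 23*(-4)) = 1/(207 + 92) = 1/299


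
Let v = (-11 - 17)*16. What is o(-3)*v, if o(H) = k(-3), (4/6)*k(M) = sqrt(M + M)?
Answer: -672*I*sqrt(6) ≈ -1646.1*I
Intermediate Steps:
k(M) = 3*sqrt(2)*sqrt(M)/2 (k(M) = 3*sqrt(M + M)/2 = 3*sqrt(2*M)/2 = 3*(sqrt(2)*sqrt(M))/2 = 3*sqrt(2)*sqrt(M)/2)
o(H) = 3*I*sqrt(6)/2 (o(H) = 3*sqrt(2)*sqrt(-3)/2 = 3*sqrt(2)*(I*sqrt(3))/2 = 3*I*sqrt(6)/2)
v = -448 (v = -28*16 = -448)
o(-3)*v = (3*I*sqrt(6)/2)*(-448) = -672*I*sqrt(6)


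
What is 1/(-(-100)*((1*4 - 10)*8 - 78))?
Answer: -1/12600 ≈ -7.9365e-5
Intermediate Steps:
1/(-(-100)*((1*4 - 10)*8 - 78)) = 1/(-(-100)*((4 - 10)*8 - 78)) = 1/(-(-100)*(-6*8 - 78)) = 1/(-(-100)*(-48 - 78)) = 1/(-(-100)*(-126)) = 1/(-1*12600) = 1/(-12600) = -1/12600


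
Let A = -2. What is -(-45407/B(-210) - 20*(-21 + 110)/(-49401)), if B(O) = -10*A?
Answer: 2243115607/988020 ≈ 2270.3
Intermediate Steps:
B(O) = 20 (B(O) = -10*(-2) = 20)
-(-45407/B(-210) - 20*(-21 + 110)/(-49401)) = -(-45407/20 - 20*(-21 + 110)/(-49401)) = -(-45407*1/20 - 20*89*(-1/49401)) = -(-45407/20 - 1780*(-1/49401)) = -(-45407/20 + 1780/49401) = -1*(-2243115607/988020) = 2243115607/988020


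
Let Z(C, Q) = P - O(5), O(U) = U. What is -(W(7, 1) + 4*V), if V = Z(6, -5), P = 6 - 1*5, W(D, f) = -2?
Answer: 18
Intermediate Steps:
P = 1 (P = 6 - 5 = 1)
Z(C, Q) = -4 (Z(C, Q) = 1 - 1*5 = 1 - 5 = -4)
V = -4
-(W(7, 1) + 4*V) = -(-2 + 4*(-4)) = -(-2 - 16) = -1*(-18) = 18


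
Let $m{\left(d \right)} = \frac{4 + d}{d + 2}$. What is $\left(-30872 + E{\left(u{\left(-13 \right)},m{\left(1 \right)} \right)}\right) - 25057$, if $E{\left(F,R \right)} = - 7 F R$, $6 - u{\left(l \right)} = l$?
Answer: $- \frac{168452}{3} \approx -56151.0$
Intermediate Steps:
$m{\left(d \right)} = \frac{4 + d}{2 + d}$
$u{\left(l \right)} = 6 - l$
$E{\left(F,R \right)} = - 7 F R$
$\left(-30872 + E{\left(u{\left(-13 \right)},m{\left(1 \right)} \right)}\right) - 25057 = \left(-30872 - 7 \left(6 - -13\right) \frac{4 + 1}{2 + 1}\right) - 25057 = \left(-30872 - 7 \left(6 + 13\right) \frac{1}{3} \cdot 5\right) - 25057 = \left(-30872 - 133 \cdot \frac{1}{3} \cdot 5\right) - 25057 = \left(-30872 - 133 \cdot \frac{5}{3}\right) - 25057 = \left(-30872 - \frac{665}{3}\right) - 25057 = - \frac{93281}{3} - 25057 = - \frac{168452}{3}$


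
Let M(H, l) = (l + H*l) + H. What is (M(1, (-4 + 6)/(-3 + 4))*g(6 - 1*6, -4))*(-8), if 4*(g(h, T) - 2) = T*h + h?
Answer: -80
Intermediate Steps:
M(H, l) = H + l + H*l
g(h, T) = 2 + h/4 + T*h/4 (g(h, T) = 2 + (T*h + h)/4 = 2 + (h + T*h)/4 = 2 + (h/4 + T*h/4) = 2 + h/4 + T*h/4)
(M(1, (-4 + 6)/(-3 + 4))*g(6 - 1*6, -4))*(-8) = ((1 + (-4 + 6)/(-3 + 4) + 1*((-4 + 6)/(-3 + 4)))*(2 + (6 - 1*6)/4 + (¼)*(-4)*(6 - 1*6)))*(-8) = ((1 + 2/1 + 1*(2/1))*(2 + (6 - 6)/4 + (¼)*(-4)*(6 - 6)))*(-8) = ((1 + 2*1 + 1*(2*1))*(2 + (¼)*0 + (¼)*(-4)*0))*(-8) = ((1 + 2 + 1*2)*(2 + 0 + 0))*(-8) = ((1 + 2 + 2)*2)*(-8) = (5*2)*(-8) = 10*(-8) = -80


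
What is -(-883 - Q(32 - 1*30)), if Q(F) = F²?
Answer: 887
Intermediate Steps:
-(-883 - Q(32 - 1*30)) = -(-883 - (32 - 1*30)²) = -(-883 - (32 - 30)²) = -(-883 - 1*2²) = -(-883 - 1*4) = -(-883 - 4) = -1*(-887) = 887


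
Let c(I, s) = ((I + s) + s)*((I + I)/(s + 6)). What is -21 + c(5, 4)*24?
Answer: 291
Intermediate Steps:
c(I, s) = 2*I*(I + 2*s)/(6 + s) (c(I, s) = (I + 2*s)*((2*I)/(6 + s)) = (I + 2*s)*(2*I/(6 + s)) = 2*I*(I + 2*s)/(6 + s))
-21 + c(5, 4)*24 = -21 + (2*5*(5 + 2*4)/(6 + 4))*24 = -21 + (2*5*(5 + 8)/10)*24 = -21 + (2*5*(⅒)*13)*24 = -21 + 13*24 = -21 + 312 = 291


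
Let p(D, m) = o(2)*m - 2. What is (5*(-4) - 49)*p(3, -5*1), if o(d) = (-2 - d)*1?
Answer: -1242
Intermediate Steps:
o(d) = -2 - d
p(D, m) = -2 - 4*m (p(D, m) = (-2 - 1*2)*m - 2 = (-2 - 2)*m - 2 = -4*m - 2 = -2 - 4*m)
(5*(-4) - 49)*p(3, -5*1) = (5*(-4) - 49)*(-2 - (-20)) = (-20 - 49)*(-2 - 4*(-5)) = -69*(-2 + 20) = -69*18 = -1242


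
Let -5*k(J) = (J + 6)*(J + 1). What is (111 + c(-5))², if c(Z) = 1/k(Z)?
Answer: 201601/16 ≈ 12600.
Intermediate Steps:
k(J) = -(1 + J)*(6 + J)/5 (k(J) = -(J + 6)*(J + 1)/5 = -(6 + J)*(1 + J)/5 = -(1 + J)*(6 + J)/5)
c(Z) = 1/(-6/5 - 7*Z/5 - Z²/5)
(111 + c(-5))² = (111 - 5/(6 + (-5)² + 7*(-5)))² = (111 - 5/(6 + 25 - 35))² = (111 - 5/(-4))² = (111 - 5*(-¼))² = (111 + 5/4)² = (449/4)² = 201601/16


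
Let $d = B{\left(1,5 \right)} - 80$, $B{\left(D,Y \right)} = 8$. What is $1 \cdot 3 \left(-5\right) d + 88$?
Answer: $1168$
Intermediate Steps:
$d = -72$ ($d = 8 - 80 = -72$)
$1 \cdot 3 \left(-5\right) d + 88 = 1 \cdot 3 \left(-5\right) \left(-72\right) + 88 = 3 \left(-5\right) \left(-72\right) + 88 = \left(-15\right) \left(-72\right) + 88 = 1080 + 88 = 1168$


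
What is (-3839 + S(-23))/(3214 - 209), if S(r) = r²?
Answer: -662/601 ≈ -1.1015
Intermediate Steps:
(-3839 + S(-23))/(3214 - 209) = (-3839 + (-23)²)/(3214 - 209) = (-3839 + 529)/3005 = -3310*1/3005 = -662/601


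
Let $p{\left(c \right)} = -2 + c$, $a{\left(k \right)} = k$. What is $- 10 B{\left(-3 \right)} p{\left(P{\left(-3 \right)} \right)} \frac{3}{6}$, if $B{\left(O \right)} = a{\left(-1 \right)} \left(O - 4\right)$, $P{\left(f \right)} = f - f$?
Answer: $70$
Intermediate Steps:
$P{\left(f \right)} = 0$
$B{\left(O \right)} = 4 - O$ ($B{\left(O \right)} = - (O - 4) = - (-4 + O) = 4 - O$)
$- 10 B{\left(-3 \right)} p{\left(P{\left(-3 \right)} \right)} \frac{3}{6} = - 10 \left(4 - -3\right) \left(-2 + 0\right) \frac{3}{6} = - 10 \left(4 + 3\right) \left(- 2 \cdot 3 \cdot \frac{1}{6}\right) = \left(-10\right) 7 \left(\left(-2\right) \frac{1}{2}\right) = \left(-70\right) \left(-1\right) = 70$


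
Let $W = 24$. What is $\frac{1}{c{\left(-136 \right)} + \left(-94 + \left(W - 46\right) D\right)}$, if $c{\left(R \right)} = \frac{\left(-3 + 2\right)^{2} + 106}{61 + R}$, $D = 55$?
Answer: $- \frac{75}{97907} \approx -0.00076603$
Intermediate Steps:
$c{\left(R \right)} = \frac{107}{61 + R}$ ($c{\left(R \right)} = \frac{\left(-1\right)^{2} + 106}{61 + R} = \frac{1 + 106}{61 + R} = \frac{107}{61 + R}$)
$\frac{1}{c{\left(-136 \right)} + \left(-94 + \left(W - 46\right) D\right)} = \frac{1}{\frac{107}{61 - 136} + \left(-94 + \left(24 - 46\right) 55\right)} = \frac{1}{\frac{107}{-75} + \left(-94 + \left(24 - 46\right) 55\right)} = \frac{1}{107 \left(- \frac{1}{75}\right) - 1304} = \frac{1}{- \frac{107}{75} - 1304} = \frac{1}{- \frac{97907}{75}} = - \frac{75}{97907}$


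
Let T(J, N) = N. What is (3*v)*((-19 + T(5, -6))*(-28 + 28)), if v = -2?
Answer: 0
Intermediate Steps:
(3*v)*((-19 + T(5, -6))*(-28 + 28)) = (3*(-2))*((-19 - 6)*(-28 + 28)) = -(-150)*0 = -6*0 = 0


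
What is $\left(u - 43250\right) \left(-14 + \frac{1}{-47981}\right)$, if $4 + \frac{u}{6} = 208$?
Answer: $\frac{28230335110}{47981} \approx 5.8837 \cdot 10^{5}$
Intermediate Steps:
$u = 1224$ ($u = -24 + 6 \cdot 208 = -24 + 1248 = 1224$)
$\left(u - 43250\right) \left(-14 + \frac{1}{-47981}\right) = \left(1224 - 43250\right) \left(-14 + \frac{1}{-47981}\right) = - 42026 \left(-14 - \frac{1}{47981}\right) = \left(-42026\right) \left(- \frac{671735}{47981}\right) = \frac{28230335110}{47981}$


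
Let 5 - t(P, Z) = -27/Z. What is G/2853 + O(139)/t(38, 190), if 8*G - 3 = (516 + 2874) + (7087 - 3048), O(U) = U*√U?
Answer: 929/2853 + 26410*√139/977 ≈ 319.02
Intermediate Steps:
t(P, Z) = 5 + 27/Z (t(P, Z) = 5 - (-27)/Z = 5 + 27/Z)
O(U) = U^(3/2)
G = 929 (G = 3/8 + ((516 + 2874) + (7087 - 3048))/8 = 3/8 + (3390 + 4039)/8 = 3/8 + (⅛)*7429 = 3/8 + 7429/8 = 929)
G/2853 + O(139)/t(38, 190) = 929/2853 + 139^(3/2)/(5 + 27/190) = 929*(1/2853) + (139*√139)/(5 + 27*(1/190)) = 929/2853 + (139*√139)/(5 + 27/190) = 929/2853 + (139*√139)/(977/190) = 929/2853 + (139*√139)*(190/977) = 929/2853 + 26410*√139/977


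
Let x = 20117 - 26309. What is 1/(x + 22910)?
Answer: 1/16718 ≈ 5.9816e-5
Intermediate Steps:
x = -6192
1/(x + 22910) = 1/(-6192 + 22910) = 1/16718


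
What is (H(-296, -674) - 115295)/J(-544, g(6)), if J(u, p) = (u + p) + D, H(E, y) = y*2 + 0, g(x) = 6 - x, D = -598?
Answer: 116643/1142 ≈ 102.14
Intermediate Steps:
H(E, y) = 2*y (H(E, y) = 2*y + 0 = 2*y)
J(u, p) = -598 + p + u (J(u, p) = (u + p) - 598 = (p + u) - 598 = -598 + p + u)
(H(-296, -674) - 115295)/J(-544, g(6)) = (2*(-674) - 115295)/(-598 + (6 - 1*6) - 544) = (-1348 - 115295)/(-598 + (6 - 6) - 544) = -116643/(-598 + 0 - 544) = -116643/(-1142) = -116643*(-1/1142) = 116643/1142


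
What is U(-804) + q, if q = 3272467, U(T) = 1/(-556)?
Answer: 1819491651/556 ≈ 3.2725e+6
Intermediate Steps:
U(T) = -1/556
U(-804) + q = -1/556 + 3272467 = 1819491651/556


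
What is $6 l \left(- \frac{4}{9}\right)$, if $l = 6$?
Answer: $-16$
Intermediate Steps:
$6 l \left(- \frac{4}{9}\right) = 6 \cdot 6 \left(- \frac{4}{9}\right) = 36 \left(\left(-4\right) \frac{1}{9}\right) = 36 \left(- \frac{4}{9}\right) = -16$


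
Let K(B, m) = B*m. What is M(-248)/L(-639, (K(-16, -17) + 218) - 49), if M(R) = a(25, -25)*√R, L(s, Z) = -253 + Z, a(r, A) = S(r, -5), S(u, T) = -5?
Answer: -5*I*√62/94 ≈ -0.41883*I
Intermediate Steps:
a(r, A) = -5
M(R) = -5*√R
M(-248)/L(-639, (K(-16, -17) + 218) - 49) = (-10*I*√62)/(-253 + ((-16*(-17) + 218) - 49)) = (-10*I*√62)/(-253 + ((272 + 218) - 49)) = (-10*I*√62)/(-253 + (490 - 49)) = (-10*I*√62)/(-253 + 441) = -10*I*√62/188 = -10*I*√62*(1/188) = -5*I*√62/94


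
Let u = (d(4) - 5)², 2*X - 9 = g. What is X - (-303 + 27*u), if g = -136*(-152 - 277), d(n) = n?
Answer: 58905/2 ≈ 29453.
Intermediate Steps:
g = 58344 (g = -136*(-429) = 58344)
X = 58353/2 (X = 9/2 + (½)*58344 = 9/2 + 29172 = 58353/2 ≈ 29177.)
u = 1 (u = (4 - 5)² = (-1)² = 1)
X - (-303 + 27*u) = 58353/2 - (-303 + 27*1) = 58353/2 - (-303 + 27) = 58353/2 - 1*(-276) = 58353/2 + 276 = 58905/2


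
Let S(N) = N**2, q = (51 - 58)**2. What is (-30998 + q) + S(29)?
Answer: -30108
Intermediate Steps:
q = 49 (q = (-7)**2 = 49)
(-30998 + q) + S(29) = (-30998 + 49) + 29**2 = -30949 + 841 = -30108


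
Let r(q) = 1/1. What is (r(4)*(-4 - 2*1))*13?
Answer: -78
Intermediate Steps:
r(q) = 1
(r(4)*(-4 - 2*1))*13 = (1*(-4 - 2*1))*13 = (1*(-4 - 2))*13 = (1*(-6))*13 = -6*13 = -78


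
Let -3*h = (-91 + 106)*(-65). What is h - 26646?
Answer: -26321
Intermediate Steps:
h = 325 (h = -(-91 + 106)*(-65)/3 = -5*(-65) = -1/3*(-975) = 325)
h - 26646 = 325 - 26646 = -26321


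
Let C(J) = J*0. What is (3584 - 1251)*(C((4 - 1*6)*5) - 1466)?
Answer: -3420178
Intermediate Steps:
C(J) = 0
(3584 - 1251)*(C((4 - 1*6)*5) - 1466) = (3584 - 1251)*(0 - 1466) = 2333*(-1466) = -3420178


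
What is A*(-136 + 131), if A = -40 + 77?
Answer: -185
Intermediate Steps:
A = 37
A*(-136 + 131) = 37*(-136 + 131) = 37*(-5) = -185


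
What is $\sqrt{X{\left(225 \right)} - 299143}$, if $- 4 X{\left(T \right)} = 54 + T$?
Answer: $\frac{i \sqrt{1196851}}{2} \approx 547.0 i$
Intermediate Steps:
$X{\left(T \right)} = - \frac{27}{2} - \frac{T}{4}$ ($X{\left(T \right)} = - \frac{54 + T}{4} = - \frac{27}{2} - \frac{T}{4}$)
$\sqrt{X{\left(225 \right)} - 299143} = \sqrt{\left(- \frac{27}{2} - \frac{225}{4}\right) - 299143} = \sqrt{- \frac{279}{4} - 299143} = \sqrt{- \frac{1196851}{4}} = \frac{i \sqrt{1196851}}{2}$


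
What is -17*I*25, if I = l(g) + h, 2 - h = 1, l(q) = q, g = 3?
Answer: -1700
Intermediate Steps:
h = 1 (h = 2 - 1*1 = 2 - 1 = 1)
I = 4 (I = 3 + 1 = 4)
-17*I*25 = -17*4*25 = -68*25 = -1700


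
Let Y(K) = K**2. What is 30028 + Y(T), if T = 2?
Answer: 30032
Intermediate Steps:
30028 + Y(T) = 30028 + 2**2 = 30028 + 4 = 30032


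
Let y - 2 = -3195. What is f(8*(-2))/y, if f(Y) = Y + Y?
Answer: 32/3193 ≈ 0.010022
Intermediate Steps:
y = -3193 (y = 2 - 3195 = -3193)
f(Y) = 2*Y
f(8*(-2))/y = (2*(8*(-2)))/(-3193) = (2*(-16))*(-1/3193) = -32*(-1/3193) = 32/3193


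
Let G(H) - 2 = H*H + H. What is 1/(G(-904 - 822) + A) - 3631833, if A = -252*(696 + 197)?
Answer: -9995952075227/2752316 ≈ -3.6318e+6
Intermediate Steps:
A = -225036 (A = -252*893 = -225036)
G(H) = 2 + H + H² (G(H) = 2 + (H*H + H) = 2 + (H² + H) = 2 + (H + H²) = 2 + H + H²)
1/(G(-904 - 822) + A) - 3631833 = 1/((2 + (-904 - 822) + (-904 - 822)²) - 225036) - 3631833 = 1/((2 - 1726 + (-1726)²) - 225036) - 3631833 = 1/((2 - 1726 + 2979076) - 225036) - 3631833 = 1/(2977352 - 225036) - 3631833 = 1/2752316 - 3631833 = -9995952075227/2752316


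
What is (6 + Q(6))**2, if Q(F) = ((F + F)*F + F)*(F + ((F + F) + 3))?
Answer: 2702736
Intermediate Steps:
Q(F) = (3 + 3*F)*(F + 2*F**2) (Q(F) = ((2*F)*F + F)*(F + (2*F + 3)) = (2*F**2 + F)*(F + (3 + 2*F)) = (F + 2*F**2)*(3 + 3*F) = (3 + 3*F)*(F + 2*F**2))
(6 + Q(6))**2 = (6 + 3*6*(1 + 2*6**2 + 3*6))**2 = (6 + 3*6*(1 + 2*36 + 18))**2 = (6 + 3*6*(1 + 72 + 18))**2 = (6 + 3*6*91)**2 = (6 + 1638)**2 = 1644**2 = 2702736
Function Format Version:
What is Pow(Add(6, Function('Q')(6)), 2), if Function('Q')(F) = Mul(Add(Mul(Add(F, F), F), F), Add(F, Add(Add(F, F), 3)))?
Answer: 2702736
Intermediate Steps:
Function('Q')(F) = Mul(Add(3, Mul(3, F)), Add(F, Mul(2, Pow(F, 2)))) (Function('Q')(F) = Mul(Add(Mul(Mul(2, F), F), F), Add(F, Add(Mul(2, F), 3))) = Mul(Add(Mul(2, Pow(F, 2)), F), Add(F, Add(3, Mul(2, F)))) = Mul(Add(F, Mul(2, Pow(F, 2))), Add(3, Mul(3, F))) = Mul(Add(3, Mul(3, F)), Add(F, Mul(2, Pow(F, 2)))))
Pow(Add(6, Function('Q')(6)), 2) = Pow(Add(6, Mul(3, 6, Add(1, Mul(2, Pow(6, 2)), Mul(3, 6)))), 2) = Pow(Add(6, Mul(3, 6, Add(1, Mul(2, 36), 18))), 2) = Pow(Add(6, Mul(3, 6, Add(1, 72, 18))), 2) = Pow(Add(6, Mul(3, 6, 91)), 2) = Pow(Add(6, 1638), 2) = Pow(1644, 2) = 2702736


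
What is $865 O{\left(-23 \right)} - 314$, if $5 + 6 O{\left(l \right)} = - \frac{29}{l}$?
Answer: $- \frac{58861}{69} \approx -853.06$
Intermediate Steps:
$O{\left(l \right)} = - \frac{5}{6} - \frac{29}{6 l}$ ($O{\left(l \right)} = - \frac{5}{6} + \frac{\left(-29\right) \frac{1}{l}}{6} = - \frac{5}{6} - \frac{29}{6 l}$)
$865 O{\left(-23 \right)} - 314 = 865 \frac{-29 - -115}{6 \left(-23\right)} - 314 = 865 \cdot \frac{1}{6} \left(- \frac{1}{23}\right) \left(-29 + 115\right) - 314 = 865 \cdot \frac{1}{6} \left(- \frac{1}{23}\right) 86 - 314 = 865 \left(- \frac{43}{69}\right) - 314 = - \frac{37195}{69} - 314 = - \frac{58861}{69}$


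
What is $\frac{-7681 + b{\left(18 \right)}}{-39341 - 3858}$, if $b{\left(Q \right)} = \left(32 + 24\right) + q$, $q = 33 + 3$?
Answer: $\frac{7589}{43199} \approx 0.17568$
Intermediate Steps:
$q = 36$
$b{\left(Q \right)} = 92$ ($b{\left(Q \right)} = \left(32 + 24\right) + 36 = 56 + 36 = 92$)
$\frac{-7681 + b{\left(18 \right)}}{-39341 - 3858} = \frac{-7681 + 92}{-39341 - 3858} = - \frac{7589}{-43199} = \left(-7589\right) \left(- \frac{1}{43199}\right) = \frac{7589}{43199}$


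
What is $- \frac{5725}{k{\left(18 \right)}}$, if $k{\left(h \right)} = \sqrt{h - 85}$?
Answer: $\frac{5725 i \sqrt{67}}{67} \approx 699.42 i$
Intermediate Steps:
$k{\left(h \right)} = \sqrt{-85 + h}$
$- \frac{5725}{k{\left(18 \right)}} = - \frac{5725}{\sqrt{-85 + 18}} = - \frac{5725}{\sqrt{-67}} = - \frac{5725}{i \sqrt{67}} = - 5725 \left(- \frac{i \sqrt{67}}{67}\right) = \frac{5725 i \sqrt{67}}{67}$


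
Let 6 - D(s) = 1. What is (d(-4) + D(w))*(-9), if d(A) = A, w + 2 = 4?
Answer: -9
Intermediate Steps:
w = 2 (w = -2 + 4 = 2)
D(s) = 5 (D(s) = 6 - 1*1 = 6 - 1 = 5)
(d(-4) + D(w))*(-9) = (-4 + 5)*(-9) = 1*(-9) = -9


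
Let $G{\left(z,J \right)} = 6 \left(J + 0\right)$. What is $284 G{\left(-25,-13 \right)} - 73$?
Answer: $-22225$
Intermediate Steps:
$G{\left(z,J \right)} = 6 J$
$284 G{\left(-25,-13 \right)} - 73 = 284 \cdot 6 \left(-13\right) - 73 = 284 \left(-78\right) - 73 = -22152 - 73 = -22225$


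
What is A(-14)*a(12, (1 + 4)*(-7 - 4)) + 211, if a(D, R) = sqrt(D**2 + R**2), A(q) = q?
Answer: 211 - 14*sqrt(3169) ≈ -577.11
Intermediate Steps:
A(-14)*a(12, (1 + 4)*(-7 - 4)) + 211 = -14*sqrt(12**2 + ((1 + 4)*(-7 - 4))**2) + 211 = -14*sqrt(144 + (5*(-11))**2) + 211 = -14*sqrt(144 + (-55)**2) + 211 = -14*sqrt(144 + 3025) + 211 = -14*sqrt(3169) + 211 = 211 - 14*sqrt(3169)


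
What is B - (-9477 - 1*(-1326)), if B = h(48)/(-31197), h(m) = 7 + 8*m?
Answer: 254286356/31197 ≈ 8151.0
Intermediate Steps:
B = -391/31197 (B = (7 + 8*48)/(-31197) = (7 + 384)*(-1/31197) = 391*(-1/31197) = -391/31197 ≈ -0.012533)
B - (-9477 - 1*(-1326)) = -391/31197 - (-9477 - 1*(-1326)) = -391/31197 - (-9477 + 1326) = -391/31197 - 1*(-8151) = -391/31197 + 8151 = 254286356/31197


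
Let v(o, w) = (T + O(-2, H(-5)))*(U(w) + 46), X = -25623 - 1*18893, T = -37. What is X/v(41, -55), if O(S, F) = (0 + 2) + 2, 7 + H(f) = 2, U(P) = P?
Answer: -44516/297 ≈ -149.89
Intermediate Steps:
H(f) = -5 (H(f) = -7 + 2 = -5)
X = -44516 (X = -25623 - 18893 = -44516)
O(S, F) = 4 (O(S, F) = 2 + 2 = 4)
v(o, w) = -1518 - 33*w (v(o, w) = (-37 + 4)*(w + 46) = -33*(46 + w) = -1518 - 33*w)
X/v(41, -55) = -44516/(-1518 - 33*(-55)) = -44516/(-1518 + 1815) = -44516/297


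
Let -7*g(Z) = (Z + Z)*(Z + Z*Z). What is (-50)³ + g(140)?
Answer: -914600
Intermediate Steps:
g(Z) = -2*Z*(Z + Z²)/7 (g(Z) = -(Z + Z)*(Z + Z*Z)/7 = -2*Z*(Z + Z²)/7)
(-50)³ + g(140) = (-50)³ + (2/7)*140²*(-1 - 1*140) = -125000 + (2/7)*19600*(-1 - 140) = -125000 + (2/7)*19600*(-141) = -125000 - 789600 = -914600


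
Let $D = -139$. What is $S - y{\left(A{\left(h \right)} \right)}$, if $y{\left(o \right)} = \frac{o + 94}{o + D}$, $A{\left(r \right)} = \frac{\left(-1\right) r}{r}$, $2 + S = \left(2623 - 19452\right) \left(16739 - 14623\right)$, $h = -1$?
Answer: $- \frac{4985423147}{140} \approx -3.561 \cdot 10^{7}$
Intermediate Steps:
$S = -35610166$ ($S = -2 + \left(2623 - 19452\right) \left(16739 - 14623\right) = -2 - 35610164 = -35610166$)
$A{\left(r \right)} = -1$
$y{\left(o \right)} = \frac{94 + o}{-139 + o}$ ($y{\left(o \right)} = \frac{o + 94}{o - 139} = \frac{94 + o}{-139 + o}$)
$S - y{\left(A{\left(h \right)} \right)} = -35610166 - \frac{94 - 1}{-139 - 1} = -35610166 - \frac{1}{-140} \cdot 93 = -35610166 - \left(- \frac{1}{140}\right) 93 = -35610166 - - \frac{93}{140} = -35610166 + \frac{93}{140} = - \frac{4985423147}{140}$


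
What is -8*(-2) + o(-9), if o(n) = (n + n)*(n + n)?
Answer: 340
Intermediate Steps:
o(n) = 4*n² (o(n) = (2*n)*(2*n) = 4*n²)
-8*(-2) + o(-9) = -8*(-2) + 4*(-9)² = 16 + 4*81 = 16 + 324 = 340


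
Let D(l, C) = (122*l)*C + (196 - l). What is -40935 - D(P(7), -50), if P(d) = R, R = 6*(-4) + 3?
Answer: -169252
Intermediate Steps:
R = -21 (R = -24 + 3 = -21)
P(d) = -21
D(l, C) = 196 - l + 122*C*l (D(l, C) = 122*C*l + (196 - l) = 196 - l + 122*C*l)
-40935 - D(P(7), -50) = -40935 - (196 - 1*(-21) + 122*(-50)*(-21)) = -40935 - (196 + 21 + 128100) = -40935 - 1*128317 = -40935 - 128317 = -169252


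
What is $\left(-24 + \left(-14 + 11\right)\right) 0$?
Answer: $0$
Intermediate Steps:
$\left(-24 + \left(-14 + 11\right)\right) 0 = \left(-24 - 3\right) 0 = \left(-27\right) 0 = 0$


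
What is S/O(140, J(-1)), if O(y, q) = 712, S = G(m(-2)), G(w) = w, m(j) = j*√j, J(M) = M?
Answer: -I*√2/356 ≈ -0.0039725*I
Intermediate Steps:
m(j) = j^(3/2)
S = -2*I*√2 (S = (-2)^(3/2) = -2*I*√2 ≈ -2.8284*I)
S/O(140, J(-1)) = -2*I*√2/712 = -2*I*√2*(1/712) = -I*√2/356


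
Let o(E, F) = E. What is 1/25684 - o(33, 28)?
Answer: -847571/25684 ≈ -33.000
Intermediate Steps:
1/25684 - o(33, 28) = 1/25684 - 1*33 = 1/25684 - 33 = -847571/25684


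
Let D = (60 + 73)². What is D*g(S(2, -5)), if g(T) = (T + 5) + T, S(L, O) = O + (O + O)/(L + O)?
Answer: 88445/3 ≈ 29482.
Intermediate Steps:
S(L, O) = O + 2*O/(L + O) (S(L, O) = O + (2*O)/(L + O) = O + 2*O/(L + O))
D = 17689 (D = 133² = 17689)
g(T) = 5 + 2*T (g(T) = (5 + T) + T = 5 + 2*T)
D*g(S(2, -5)) = 17689*(5 + 2*(-5*(2 + 2 - 5)/(2 - 5))) = 17689*(5 + 2*(-5*(-1)/(-3))) = 17689*(5 + 2*(-5*(-⅓)*(-1))) = 17689*(5 + 2*(-5/3)) = 17689*(5 - 10/3) = 17689*(5/3) = 88445/3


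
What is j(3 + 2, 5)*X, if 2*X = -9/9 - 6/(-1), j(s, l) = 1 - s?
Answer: -10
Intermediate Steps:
X = 5/2 (X = (-9/9 - 6/(-1))/2 = (-9*⅑ - 6*(-1))/2 = (-1 + 6)/2 = (½)*5 = 5/2 ≈ 2.5000)
j(3 + 2, 5)*X = (1 - (3 + 2))*(5/2) = (1 - 1*5)*(5/2) = (1 - 5)*(5/2) = -4*5/2 = -10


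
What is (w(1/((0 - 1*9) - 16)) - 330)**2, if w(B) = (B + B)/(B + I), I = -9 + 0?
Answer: 1390469521/12769 ≈ 1.0889e+5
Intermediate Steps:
I = -9
w(B) = 2*B/(-9 + B) (w(B) = (B + B)/(B - 9) = (2*B)/(-9 + B) = 2*B/(-9 + B))
(w(1/((0 - 1*9) - 16)) - 330)**2 = (2/(((0 - 1*9) - 16)*(-9 + 1/((0 - 1*9) - 16))) - 330)**2 = (2/(((0 - 9) - 16)*(-9 + 1/((0 - 9) - 16))) - 330)**2 = (2/((-9 - 16)*(-9 + 1/(-9 - 16))) - 330)**2 = (2/(-25*(-9 + 1/(-25))) - 330)**2 = (2*(-1/25)/(-9 - 1/25) - 330)**2 = (2*(-1/25)/(-226/25) - 330)**2 = (2*(-1/25)*(-25/226) - 330)**2 = (1/113 - 330)**2 = (-37289/113)**2 = 1390469521/12769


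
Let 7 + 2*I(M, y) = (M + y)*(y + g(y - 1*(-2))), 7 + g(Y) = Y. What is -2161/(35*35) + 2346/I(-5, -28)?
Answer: 41551/72275 ≈ 0.57490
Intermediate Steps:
g(Y) = -7 + Y
I(M, y) = -7/2 + (-5 + 2*y)*(M + y)/2 (I(M, y) = -7/2 + ((M + y)*(y + (-7 + (y - 1*(-2)))))/2 = -7/2 + ((M + y)*(y + (-7 + (y + 2))))/2 = -7/2 + ((M + y)*(y + (-7 + (2 + y))))/2 = -7/2 + ((M + y)*(y + (-5 + y)))/2 = -7/2 + ((M + y)*(-5 + 2*y))/2 = -7/2 + ((-5 + 2*y)*(M + y))/2 = -7/2 + (-5 + 2*y)*(M + y)/2)
-2161/(35*35) + 2346/I(-5, -28) = -2161/(35*35) + 2346/(-7/2 + (½)*(-28)² + (½)*(-5)*(-28) + (½)*(-5)*(-5 - 28) + (½)*(-28)*(-5 - 28)) = -2161/1225 + 2346/(-7/2 + (½)*784 + 70 + (½)*(-5)*(-33) + (½)*(-28)*(-33)) = -2161*1/1225 + 2346/(-7/2 + 392 + 70 + 165/2 + 462) = -2161/1225 + 2346/1003 = -2161/1225 + 2346*(1/1003) = -2161/1225 + 138/59 = 41551/72275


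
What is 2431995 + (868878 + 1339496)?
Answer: 4640369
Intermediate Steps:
2431995 + (868878 + 1339496) = 2431995 + 2208374 = 4640369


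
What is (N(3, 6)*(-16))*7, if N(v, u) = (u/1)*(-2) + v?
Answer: 1008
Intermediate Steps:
N(v, u) = v - 2*u (N(v, u) = (u*1)*(-2) + v = u*(-2) + v = -2*u + v = v - 2*u)
(N(3, 6)*(-16))*7 = ((3 - 2*6)*(-16))*7 = ((3 - 12)*(-16))*7 = -9*(-16)*7 = 144*7 = 1008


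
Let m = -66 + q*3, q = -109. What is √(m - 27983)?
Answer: 2*I*√7094 ≈ 168.45*I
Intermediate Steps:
m = -393 (m = -66 - 109*3 = -66 - 327 = -393)
√(m - 27983) = √(-393 - 27983) = √(-28376) = 2*I*√7094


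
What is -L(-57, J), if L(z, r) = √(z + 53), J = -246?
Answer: -2*I ≈ -2.0*I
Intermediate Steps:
L(z, r) = √(53 + z)
-L(-57, J) = -√(53 - 57) = -√(-4) = -2*I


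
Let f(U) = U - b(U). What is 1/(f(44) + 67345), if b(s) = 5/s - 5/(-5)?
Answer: 44/2965067 ≈ 1.4839e-5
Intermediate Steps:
b(s) = 1 + 5/s (b(s) = 5/s - 5*(-1/5) = 5/s + 1 = 1 + 5/s)
f(U) = U - (5 + U)/U
1/(f(44) + 67345) = 1/((-1 + 44 - 5/44) + 67345) = 1/(1887/44 + 67345) = 1/(2965067/44) = 44/2965067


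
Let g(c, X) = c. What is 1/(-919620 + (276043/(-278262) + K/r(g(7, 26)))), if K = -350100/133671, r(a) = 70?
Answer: -86789639538/79813577656788757 ≈ -1.0874e-6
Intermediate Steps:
K = -116700/44557 (K = -350100*1/133671 = -116700/44557 ≈ -2.6191)
1/(-919620 + (276043/(-278262) + K/r(g(7, 26)))) = 1/(-919620 + (276043/(-278262) - 116700/44557/70)) = 1/(-919620 + (276043*(-1/278262) - 116700/44557*1/70)) = 1/(-919620 + (-276043/278262 - 11670/311899)) = 1/(-919620 - 89344853197/86789639538) = 1/(-79813577656788757/86789639538) = -86789639538/79813577656788757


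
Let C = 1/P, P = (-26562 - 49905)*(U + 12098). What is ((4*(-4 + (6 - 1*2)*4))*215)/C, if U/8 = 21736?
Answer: -146768887887840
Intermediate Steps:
U = 173888 (U = 8*21736 = 173888)
P = -14221791462 (P = (-26562 - 49905)*(173888 + 12098) = -76467*185986 = -14221791462)
C = -1/14221791462 (C = 1/(-14221791462) = -1/14221791462 ≈ -7.0315e-11)
((4*(-4 + (6 - 1*2)*4))*215)/C = ((4*(-4 + (6 - 1*2)*4))*215)/(-1/14221791462) = ((4*(-4 + (6 - 2)*4))*215)*(-14221791462) = ((4*(-4 + 4*4))*215)*(-14221791462) = ((4*(-4 + 16))*215)*(-14221791462) = ((4*12)*215)*(-14221791462) = (48*215)*(-14221791462) = 10320*(-14221791462) = -146768887887840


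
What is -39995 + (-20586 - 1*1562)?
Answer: -62143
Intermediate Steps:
-39995 + (-20586 - 1*1562) = -39995 + (-20586 - 1562) = -39995 - 22148 = -62143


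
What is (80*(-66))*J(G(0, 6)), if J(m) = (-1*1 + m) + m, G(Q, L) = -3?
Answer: 36960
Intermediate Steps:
J(m) = -1 + 2*m (J(m) = (-1 + m) + m = -1 + 2*m)
(80*(-66))*J(G(0, 6)) = (80*(-66))*(-1 + 2*(-3)) = -5280*(-1 - 6) = -5280*(-7) = 36960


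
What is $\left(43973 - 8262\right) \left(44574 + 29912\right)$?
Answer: $2659969546$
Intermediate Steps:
$\left(43973 - 8262\right) \left(44574 + 29912\right) = 35711 \cdot 74486 = 2659969546$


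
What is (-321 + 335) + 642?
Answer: 656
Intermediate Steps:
(-321 + 335) + 642 = 14 + 642 = 656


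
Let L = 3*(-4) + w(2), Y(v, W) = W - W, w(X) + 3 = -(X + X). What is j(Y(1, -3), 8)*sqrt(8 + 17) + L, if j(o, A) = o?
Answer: -19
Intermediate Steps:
w(X) = -3 - 2*X (w(X) = -3 - (X + X) = -3 - 2*X)
Y(v, W) = 0
L = -19 (L = 3*(-4) + (-3 - 2*2) = -12 + (-3 - 4) = -12 - 7 = -19)
j(Y(1, -3), 8)*sqrt(8 + 17) + L = 0*sqrt(8 + 17) - 19 = 0*sqrt(25) - 19 = 0*5 - 19 = 0 - 19 = -19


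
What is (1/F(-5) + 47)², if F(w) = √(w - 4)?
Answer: (141 - I)²/9 ≈ 2208.9 - 31.333*I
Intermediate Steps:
F(w) = √(-4 + w)
(1/F(-5) + 47)² = (1/(√(-4 - 5)) + 47)² = (1/(√(-9)) + 47)² = (1/(3*I) + 47)² = (-I/3 + 47)² = (47 - I/3)²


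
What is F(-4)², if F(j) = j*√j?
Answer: -64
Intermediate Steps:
F(j) = j^(3/2)
F(-4)² = ((-4)^(3/2))² = (-8*I)² = -64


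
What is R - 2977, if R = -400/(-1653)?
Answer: -4920581/1653 ≈ -2976.8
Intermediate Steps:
R = 400/1653 (R = -400*(-1/1653) = 400/1653 ≈ 0.24198)
R - 2977 = 400/1653 - 2977 = -4920581/1653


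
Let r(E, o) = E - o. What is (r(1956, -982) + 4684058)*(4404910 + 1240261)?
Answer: 26458893896316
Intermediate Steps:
(r(1956, -982) + 4684058)*(4404910 + 1240261) = ((1956 - 1*(-982)) + 4684058)*(4404910 + 1240261) = ((1956 + 982) + 4684058)*5645171 = (2938 + 4684058)*5645171 = 4686996*5645171 = 26458893896316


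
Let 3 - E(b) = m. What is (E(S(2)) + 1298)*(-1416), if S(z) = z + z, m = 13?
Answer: -1823808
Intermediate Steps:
S(z) = 2*z
E(b) = -10 (E(b) = 3 - 1*13 = 3 - 13 = -10)
(E(S(2)) + 1298)*(-1416) = (-10 + 1298)*(-1416) = 1288*(-1416) = -1823808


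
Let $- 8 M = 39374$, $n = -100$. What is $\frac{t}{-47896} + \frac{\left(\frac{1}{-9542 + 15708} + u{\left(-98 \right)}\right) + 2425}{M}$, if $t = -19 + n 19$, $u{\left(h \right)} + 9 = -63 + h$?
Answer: $- \frac{1215449929853}{2907048725816} \approx -0.4181$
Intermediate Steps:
$u{\left(h \right)} = -72 + h$ ($u{\left(h \right)} = -9 + \left(-63 + h\right) = -72 + h$)
$M = - \frac{19687}{4}$ ($M = \left(- \frac{1}{8}\right) 39374 = - \frac{19687}{4} \approx -4921.8$)
$t = -1919$ ($t = -19 - 1900 = -1919$)
$\frac{t}{-47896} + \frac{\left(\frac{1}{-9542 + 15708} + u{\left(-98 \right)}\right) + 2425}{M} = - \frac{1919}{-47896} + \frac{\left(\frac{1}{-9542 + 15708} - 170\right) + 2425}{- \frac{19687}{4}} = \left(-1919\right) \left(- \frac{1}{47896}\right) + \left(\left(\frac{1}{6166} - 170\right) + 2425\right) \left(- \frac{4}{19687}\right) = \frac{1919}{47896} + \left(\left(\frac{1}{6166} - 170\right) + 2425\right) \left(- \frac{4}{19687}\right) = \frac{1919}{47896} + \left(- \frac{1048219}{6166} + 2425\right) \left(- \frac{4}{19687}\right) = \frac{1919}{47896} + \frac{13904331}{6166} \left(- \frac{4}{19687}\right) = \frac{1919}{47896} - \frac{27808662}{60695021} = - \frac{1215449929853}{2907048725816}$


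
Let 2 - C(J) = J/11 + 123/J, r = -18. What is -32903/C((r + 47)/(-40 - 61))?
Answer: -1060101757/13867232 ≈ -76.447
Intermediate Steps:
C(J) = 2 - 123/J - J/11 (C(J) = 2 - (J/11 + 123/J) = 2 - (123/J + J/11) = 2 + (-123/J - J/11) = 2 - 123/J - J/11)
-32903/C((r + 47)/(-40 - 61)) = -32903/(2 - 123*(-40 - 61)/(-18 + 47) - (-18 + 47)/(11*(-40 - 61))) = -32903/(2 - 123/(29/(-101)) - 29/(11*(-101))) = -32903/(2 - 123/(29*(-1/101)) - 29*(-1)/(11*101)) = -32903/(2 - 123/(-29/101) - 1/11*(-29/101)) = -32903/(2 - 123*(-101/29) + 29/1111) = -32903/(2 + 12423/29 + 29/1111) = -32903/13867232/32219 = -32903*32219/13867232 = -1060101757/13867232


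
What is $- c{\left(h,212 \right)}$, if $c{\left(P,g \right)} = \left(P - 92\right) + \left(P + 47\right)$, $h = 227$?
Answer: $-409$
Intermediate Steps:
$c{\left(P,g \right)} = -45 + 2 P$ ($c{\left(P,g \right)} = \left(-92 + P\right) + \left(47 + P\right) = -45 + 2 P$)
$- c{\left(h,212 \right)} = - (-45 + 2 \cdot 227) = - (-45 + 454) = \left(-1\right) 409 = -409$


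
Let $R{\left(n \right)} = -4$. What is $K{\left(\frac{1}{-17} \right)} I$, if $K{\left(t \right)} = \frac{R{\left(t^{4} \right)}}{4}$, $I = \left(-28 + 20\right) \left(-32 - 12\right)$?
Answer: $-352$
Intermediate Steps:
$I = 352$ ($I = \left(-8\right) \left(-44\right) = 352$)
$K{\left(t \right)} = -1$ ($K{\left(t \right)} = \frac{1}{4} \left(-4\right) = -1$)
$K{\left(\frac{1}{-17} \right)} I = \left(-1\right) 352 = -352$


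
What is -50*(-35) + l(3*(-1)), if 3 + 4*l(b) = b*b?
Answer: 3503/2 ≈ 1751.5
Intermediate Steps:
l(b) = -¾ + b²/4 (l(b) = -¾ + (b*b)/4 = -¾ + b²/4)
-50*(-35) + l(3*(-1)) = -50*(-35) + (-¾ + (3*(-1))²/4) = 1750 + (-¾ + (¼)*(-3)²) = 1750 + (-¾ + (¼)*9) = 1750 + (-¾ + 9/4) = 1750 + 3/2 = 3503/2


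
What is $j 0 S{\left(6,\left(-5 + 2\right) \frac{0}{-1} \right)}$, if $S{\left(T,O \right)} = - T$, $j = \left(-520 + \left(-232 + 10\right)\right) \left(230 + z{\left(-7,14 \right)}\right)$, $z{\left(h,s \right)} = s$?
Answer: $0$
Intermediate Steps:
$j = -181048$ ($j = \left(-520 + \left(-232 + 10\right)\right) \left(230 + 14\right) = \left(-520 - 222\right) 244 = \left(-742\right) 244 = -181048$)
$j 0 S{\left(6,\left(-5 + 2\right) \frac{0}{-1} \right)} = - 181048 \cdot 0 \left(\left(-1\right) 6\right) = - 181048 \cdot 0 \left(-6\right) = \left(-181048\right) 0 = 0$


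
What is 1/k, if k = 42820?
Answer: 1/42820 ≈ 2.3354e-5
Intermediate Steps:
1/k = 1/42820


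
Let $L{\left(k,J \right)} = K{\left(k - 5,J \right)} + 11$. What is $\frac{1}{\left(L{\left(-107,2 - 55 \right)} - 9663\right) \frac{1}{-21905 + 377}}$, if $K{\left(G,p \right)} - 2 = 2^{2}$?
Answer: $\frac{828}{371} \approx 2.2318$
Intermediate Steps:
$K{\left(G,p \right)} = 6$ ($K{\left(G,p \right)} = 2 + 2^{2} = 2 + 4 = 6$)
$L{\left(k,J \right)} = 17$ ($L{\left(k,J \right)} = 6 + 11 = 17$)
$\frac{1}{\left(L{\left(-107,2 - 55 \right)} - 9663\right) \frac{1}{-21905 + 377}} = \frac{1}{\left(17 - 9663\right) \frac{1}{-21905 + 377}} = \frac{1}{\left(-9646\right) \frac{1}{-21528}} = \frac{1}{\left(-9646\right) \left(- \frac{1}{21528}\right)} = \frac{1}{\frac{371}{828}} = \frac{828}{371}$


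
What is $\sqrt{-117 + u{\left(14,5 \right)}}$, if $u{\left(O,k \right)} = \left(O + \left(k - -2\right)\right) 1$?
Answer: $4 i \sqrt{6} \approx 9.798 i$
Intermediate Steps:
$u{\left(O,k \right)} = 2 + O + k$ ($u{\left(O,k \right)} = \left(O + \left(k + 2\right)\right) 1 = \left(O + \left(2 + k\right)\right) 1 = \left(2 + O + k\right) 1 = 2 + O + k$)
$\sqrt{-117 + u{\left(14,5 \right)}} = \sqrt{-117 + \left(2 + 14 + 5\right)} = \sqrt{-117 + 21} = \sqrt{-96} = 4 i \sqrt{6}$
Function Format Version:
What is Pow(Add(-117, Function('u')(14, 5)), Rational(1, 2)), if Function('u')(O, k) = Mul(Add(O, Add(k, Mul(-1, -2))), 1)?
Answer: Mul(4, I, Pow(6, Rational(1, 2))) ≈ Mul(9.7980, I)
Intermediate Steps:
Function('u')(O, k) = Add(2, O, k) (Function('u')(O, k) = Mul(Add(O, Add(k, 2)), 1) = Mul(Add(O, Add(2, k)), 1) = Mul(Add(2, O, k), 1) = Add(2, O, k))
Pow(Add(-117, Function('u')(14, 5)), Rational(1, 2)) = Pow(Add(-117, Add(2, 14, 5)), Rational(1, 2)) = Pow(Add(-117, 21), Rational(1, 2)) = Pow(-96, Rational(1, 2)) = Mul(4, I, Pow(6, Rational(1, 2)))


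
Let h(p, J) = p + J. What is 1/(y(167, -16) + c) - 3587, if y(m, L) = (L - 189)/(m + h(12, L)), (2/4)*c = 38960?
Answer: -45557608022/12700755 ≈ -3587.0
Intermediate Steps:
h(p, J) = J + p
c = 77920 (c = 2*38960 = 77920)
y(m, L) = (-189 + L)/(12 + L + m) (y(m, L) = (L - 189)/(m + (L + 12)) = (-189 + L)/(m + (12 + L)) = (-189 + L)/(12 + L + m))
1/(y(167, -16) + c) - 3587 = 1/((-189 - 16)/(12 - 16 + 167) + 77920) - 3587 = 1/(-205/163 + 77920) - 3587 = 1/(12700755/163) - 3587 = 163/12700755 - 3587 = -45557608022/12700755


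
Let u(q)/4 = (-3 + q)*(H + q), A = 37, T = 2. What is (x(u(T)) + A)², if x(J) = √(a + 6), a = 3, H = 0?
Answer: 1600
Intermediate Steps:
u(q) = 4*q*(-3 + q) (u(q) = 4*((-3 + q)*(0 + q)) = 4*((-3 + q)*q) = 4*(q*(-3 + q)) = 4*q*(-3 + q))
x(J) = 3 (x(J) = √(3 + 6) = √9 = 3)
(x(u(T)) + A)² = (3 + 37)² = 40² = 1600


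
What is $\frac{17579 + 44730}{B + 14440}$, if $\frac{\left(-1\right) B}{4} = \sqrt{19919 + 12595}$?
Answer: $\frac{112467745}{25999172} + \frac{62309 \sqrt{32514}}{51998344} \approx 4.5419$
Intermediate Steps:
$B = - 4 \sqrt{32514}$ ($B = - 4 \sqrt{19919 + 12595} = - 4 \sqrt{32514} \approx -721.27$)
$\frac{17579 + 44730}{B + 14440} = \frac{17579 + 44730}{- 4 \sqrt{32514} + 14440} = \frac{62309}{14440 - 4 \sqrt{32514}}$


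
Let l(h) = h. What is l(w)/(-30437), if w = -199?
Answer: 199/30437 ≈ 0.0065381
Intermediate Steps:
l(w)/(-30437) = -199/(-30437) = -199*(-1/30437) = 199/30437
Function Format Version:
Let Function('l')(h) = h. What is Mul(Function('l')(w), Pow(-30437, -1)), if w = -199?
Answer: Rational(199, 30437) ≈ 0.0065381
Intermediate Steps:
Mul(Function('l')(w), Pow(-30437, -1)) = Mul(-199, Pow(-30437, -1)) = Mul(-199, Rational(-1, 30437)) = Rational(199, 30437)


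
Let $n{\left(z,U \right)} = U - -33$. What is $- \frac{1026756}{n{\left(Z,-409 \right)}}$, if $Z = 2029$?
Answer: $\frac{256689}{94} \approx 2730.7$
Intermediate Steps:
$n{\left(z,U \right)} = 33 + U$ ($n{\left(z,U \right)} = U + 33 = 33 + U$)
$- \frac{1026756}{n{\left(Z,-409 \right)}} = - \frac{1026756}{33 - 409} = - \frac{1026756}{-376} = \left(-1026756\right) \left(- \frac{1}{376}\right) = \frac{256689}{94}$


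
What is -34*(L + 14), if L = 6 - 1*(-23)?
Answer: -1462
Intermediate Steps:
L = 29 (L = 6 + 23 = 29)
-34*(L + 14) = -34*(29 + 14) = -34*43 = -1462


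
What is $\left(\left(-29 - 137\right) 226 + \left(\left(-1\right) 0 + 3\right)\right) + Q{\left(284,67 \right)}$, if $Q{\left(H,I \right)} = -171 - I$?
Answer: $-37751$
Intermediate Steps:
$\left(\left(-29 - 137\right) 226 + \left(\left(-1\right) 0 + 3\right)\right) + Q{\left(284,67 \right)} = \left(\left(-29 - 137\right) 226 + \left(\left(-1\right) 0 + 3\right)\right) - 238 = \left(\left(-29 - 137\right) 226 + \left(0 + 3\right)\right) - 238 = \left(\left(-166\right) 226 + 3\right) - 238 = \left(-37516 + 3\right) - 238 = -37513 - 238 = -37751$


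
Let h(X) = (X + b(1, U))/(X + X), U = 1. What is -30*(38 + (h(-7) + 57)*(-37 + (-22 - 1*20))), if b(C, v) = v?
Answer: 944760/7 ≈ 1.3497e+5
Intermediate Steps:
h(X) = (1 + X)/(2*X) (h(X) = (X + 1)/(X + X) = (1 + X)/((2*X)) = (1 + X)*(1/(2*X)) = (1 + X)/(2*X))
-30*(38 + (h(-7) + 57)*(-37 + (-22 - 1*20))) = -30*(38 + ((½)*(1 - 7)/(-7) + 57)*(-37 + (-22 - 1*20))) = -30*(38 + ((½)*(-⅐)*(-6) + 57)*(-37 + (-22 - 20))) = -30*(38 + (3/7 + 57)*(-37 - 42)) = -30*(38 + (402/7)*(-79)) = -30*(38 - 31758/7) = -30*(-31492/7) = 944760/7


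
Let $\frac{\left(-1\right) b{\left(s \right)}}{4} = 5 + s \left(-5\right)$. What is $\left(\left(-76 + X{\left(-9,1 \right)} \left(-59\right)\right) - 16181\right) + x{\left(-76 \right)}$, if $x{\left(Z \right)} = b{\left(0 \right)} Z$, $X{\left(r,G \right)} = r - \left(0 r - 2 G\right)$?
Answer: $-14324$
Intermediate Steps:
$b{\left(s \right)} = -20 + 20 s$ ($b{\left(s \right)} = - 4 \left(5 + s \left(-5\right)\right) = - 4 \left(5 - 5 s\right) = -20 + 20 s$)
$X{\left(r,G \right)} = r + 2 G$ ($X{\left(r,G \right)} = r - \left(0 - 2 G\right) = r - - 2 G = r + 2 G$)
$x{\left(Z \right)} = - 20 Z$ ($x{\left(Z \right)} = \left(-20 + 20 \cdot 0\right) Z = \left(-20 + 0\right) Z = - 20 Z$)
$\left(\left(-76 + X{\left(-9,1 \right)} \left(-59\right)\right) - 16181\right) + x{\left(-76 \right)} = \left(\left(-76 + \left(-9 + 2 \cdot 1\right) \left(-59\right)\right) - 16181\right) - -1520 = \left(\left(-76 + \left(-9 + 2\right) \left(-59\right)\right) - 16181\right) + 1520 = \left(\left(-76 - -413\right) - 16181\right) + 1520 = \left(\left(-76 + 413\right) - 16181\right) + 1520 = \left(337 - 16181\right) + 1520 = -15844 + 1520 = -14324$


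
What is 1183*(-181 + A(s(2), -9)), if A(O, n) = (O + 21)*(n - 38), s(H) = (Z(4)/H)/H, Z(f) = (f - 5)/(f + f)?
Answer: -44160207/32 ≈ -1.3800e+6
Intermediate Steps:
Z(f) = (-5 + f)/(2*f) (Z(f) = (-5 + f)/((2*f)) = (-5 + f)*(1/(2*f)) = (-5 + f)/(2*f))
s(H) = -1/(8*H²) (s(H) = (((½)*(-5 + 4)/4)/H)/H = (((½)*(¼)*(-1))/H)/H = (-1/(8*H))/H = -1/(8*H²))
A(O, n) = (-38 + n)*(21 + O) (A(O, n) = (21 + O)*(-38 + n) = (-38 + n)*(21 + O))
1183*(-181 + A(s(2), -9)) = 1183*(-181 + (-798 - (-19)/(4*2²) + 21*(-9) - ⅛/2²*(-9))) = 1183*(-181 + (-798 - (-19)/(4*4) - 189 - ⅛*¼*(-9))) = 1183*(-181 + (-798 - 38*(-1/32) - 189 - 1/32*(-9))) = 1183*(-181 + (-798 + 19/16 - 189 + 9/32)) = 1183*(-181 - 31537/32) = 1183*(-37329/32) = -44160207/32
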